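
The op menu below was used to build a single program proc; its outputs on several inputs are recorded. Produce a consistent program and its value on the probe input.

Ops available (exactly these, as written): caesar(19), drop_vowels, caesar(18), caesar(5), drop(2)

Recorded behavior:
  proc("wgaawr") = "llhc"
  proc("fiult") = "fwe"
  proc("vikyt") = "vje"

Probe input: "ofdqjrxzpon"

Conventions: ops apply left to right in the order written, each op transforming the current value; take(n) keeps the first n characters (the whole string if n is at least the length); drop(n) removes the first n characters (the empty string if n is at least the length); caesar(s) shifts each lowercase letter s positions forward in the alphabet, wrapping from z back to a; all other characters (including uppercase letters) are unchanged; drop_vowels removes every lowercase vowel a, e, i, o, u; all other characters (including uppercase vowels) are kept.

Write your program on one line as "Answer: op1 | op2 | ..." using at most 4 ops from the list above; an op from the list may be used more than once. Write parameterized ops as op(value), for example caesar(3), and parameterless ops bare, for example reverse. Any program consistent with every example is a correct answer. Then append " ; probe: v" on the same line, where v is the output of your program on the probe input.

drop(2) | caesar(19) | caesar(18) ; probe: "obucikazy"

Check, running the answer program on each example:
  "wgaawr" -> "aawr" -> "ttpk" -> "llhc"
  "fiult" -> "ult" -> "nem" -> "fwe"
  "vikyt" -> "kyt" -> "drm" -> "vje"
  probe: "ofdqjrxzpon" -> "dqjrxzpon" -> "wjckqsihg" -> "obucikazy"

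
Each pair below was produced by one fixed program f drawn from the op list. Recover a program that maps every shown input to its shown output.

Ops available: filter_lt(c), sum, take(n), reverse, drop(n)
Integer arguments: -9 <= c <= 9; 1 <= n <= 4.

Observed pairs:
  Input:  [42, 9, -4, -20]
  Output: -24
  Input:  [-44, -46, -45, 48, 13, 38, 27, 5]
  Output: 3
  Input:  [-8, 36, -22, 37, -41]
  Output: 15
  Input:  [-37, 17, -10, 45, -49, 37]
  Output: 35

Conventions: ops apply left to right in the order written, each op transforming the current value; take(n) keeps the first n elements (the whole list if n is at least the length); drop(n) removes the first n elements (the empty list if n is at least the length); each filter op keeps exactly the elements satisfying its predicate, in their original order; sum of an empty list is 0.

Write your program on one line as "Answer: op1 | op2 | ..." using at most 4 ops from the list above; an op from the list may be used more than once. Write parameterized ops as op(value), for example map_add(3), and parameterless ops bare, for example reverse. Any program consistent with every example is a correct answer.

drop(2) | take(2) | sum

Check, running the answer program on each example:
  [42, 9, -4, -20] -> [-4, -20] -> [-4, -20] -> -24
  [-44, -46, -45, 48, 13, 38, 27, 5] -> [-45, 48, 13, 38, 27, 5] -> [-45, 48] -> 3
  [-8, 36, -22, 37, -41] -> [-22, 37, -41] -> [-22, 37] -> 15
  [-37, 17, -10, 45, -49, 37] -> [-10, 45, -49, 37] -> [-10, 45] -> 35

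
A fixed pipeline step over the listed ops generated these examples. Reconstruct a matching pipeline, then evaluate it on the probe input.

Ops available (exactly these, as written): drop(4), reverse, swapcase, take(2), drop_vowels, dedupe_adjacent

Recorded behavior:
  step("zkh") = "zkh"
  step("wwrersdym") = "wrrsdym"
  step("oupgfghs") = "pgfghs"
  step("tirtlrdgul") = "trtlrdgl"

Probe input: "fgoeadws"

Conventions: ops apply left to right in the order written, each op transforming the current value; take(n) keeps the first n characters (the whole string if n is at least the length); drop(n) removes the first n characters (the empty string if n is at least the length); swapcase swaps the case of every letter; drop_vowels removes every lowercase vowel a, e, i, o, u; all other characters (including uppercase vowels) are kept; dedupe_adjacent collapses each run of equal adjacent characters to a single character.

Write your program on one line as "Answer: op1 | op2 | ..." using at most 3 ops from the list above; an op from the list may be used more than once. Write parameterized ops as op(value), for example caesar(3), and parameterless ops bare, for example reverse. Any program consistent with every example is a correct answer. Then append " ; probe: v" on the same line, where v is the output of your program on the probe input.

dedupe_adjacent | drop_vowels ; probe: "fgdws"

Check, running the answer program on each example:
  "zkh" -> "zkh" -> "zkh"
  "wwrersdym" -> "wrersdym" -> "wrrsdym"
  "oupgfghs" -> "oupgfghs" -> "pgfghs"
  "tirtlrdgul" -> "tirtlrdgul" -> "trtlrdgl"
  probe: "fgoeadws" -> "fgoeadws" -> "fgdws"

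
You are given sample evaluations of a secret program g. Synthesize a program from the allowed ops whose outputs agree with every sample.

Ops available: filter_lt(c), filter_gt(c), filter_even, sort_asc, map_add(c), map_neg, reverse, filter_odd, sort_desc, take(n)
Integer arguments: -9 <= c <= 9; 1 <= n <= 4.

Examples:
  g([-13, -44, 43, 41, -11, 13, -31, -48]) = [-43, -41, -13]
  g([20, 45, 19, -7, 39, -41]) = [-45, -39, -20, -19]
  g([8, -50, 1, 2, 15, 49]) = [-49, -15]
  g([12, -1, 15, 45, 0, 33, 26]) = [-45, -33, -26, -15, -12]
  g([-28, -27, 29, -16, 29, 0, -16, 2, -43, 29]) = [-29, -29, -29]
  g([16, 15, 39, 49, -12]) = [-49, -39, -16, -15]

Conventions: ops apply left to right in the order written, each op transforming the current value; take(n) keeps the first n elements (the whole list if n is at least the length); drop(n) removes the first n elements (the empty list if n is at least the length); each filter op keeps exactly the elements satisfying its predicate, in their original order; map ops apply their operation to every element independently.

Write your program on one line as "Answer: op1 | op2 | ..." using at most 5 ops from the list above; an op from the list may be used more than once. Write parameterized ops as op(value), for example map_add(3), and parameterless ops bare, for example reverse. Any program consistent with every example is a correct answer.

map_neg | sort_asc | filter_lt(6) | filter_lt(-9)

Check, running the answer program on each example:
  [-13, -44, 43, 41, -11, 13, -31, -48] -> [13, 44, -43, -41, 11, -13, 31, 48] -> [-43, -41, -13, 11, 13, 31, 44, 48] -> [-43, -41, -13] -> [-43, -41, -13]
  [20, 45, 19, -7, 39, -41] -> [-20, -45, -19, 7, -39, 41] -> [-45, -39, -20, -19, 7, 41] -> [-45, -39, -20, -19] -> [-45, -39, -20, -19]
  [8, -50, 1, 2, 15, 49] -> [-8, 50, -1, -2, -15, -49] -> [-49, -15, -8, -2, -1, 50] -> [-49, -15, -8, -2, -1] -> [-49, -15]
  [12, -1, 15, 45, 0, 33, 26] -> [-12, 1, -15, -45, 0, -33, -26] -> [-45, -33, -26, -15, -12, 0, 1] -> [-45, -33, -26, -15, -12, 0, 1] -> [-45, -33, -26, -15, -12]
  [-28, -27, 29, -16, 29, 0, -16, 2, -43, 29] -> [28, 27, -29, 16, -29, 0, 16, -2, 43, -29] -> [-29, -29, -29, -2, 0, 16, 16, 27, 28, 43] -> [-29, -29, -29, -2, 0] -> [-29, -29, -29]
  [16, 15, 39, 49, -12] -> [-16, -15, -39, -49, 12] -> [-49, -39, -16, -15, 12] -> [-49, -39, -16, -15] -> [-49, -39, -16, -15]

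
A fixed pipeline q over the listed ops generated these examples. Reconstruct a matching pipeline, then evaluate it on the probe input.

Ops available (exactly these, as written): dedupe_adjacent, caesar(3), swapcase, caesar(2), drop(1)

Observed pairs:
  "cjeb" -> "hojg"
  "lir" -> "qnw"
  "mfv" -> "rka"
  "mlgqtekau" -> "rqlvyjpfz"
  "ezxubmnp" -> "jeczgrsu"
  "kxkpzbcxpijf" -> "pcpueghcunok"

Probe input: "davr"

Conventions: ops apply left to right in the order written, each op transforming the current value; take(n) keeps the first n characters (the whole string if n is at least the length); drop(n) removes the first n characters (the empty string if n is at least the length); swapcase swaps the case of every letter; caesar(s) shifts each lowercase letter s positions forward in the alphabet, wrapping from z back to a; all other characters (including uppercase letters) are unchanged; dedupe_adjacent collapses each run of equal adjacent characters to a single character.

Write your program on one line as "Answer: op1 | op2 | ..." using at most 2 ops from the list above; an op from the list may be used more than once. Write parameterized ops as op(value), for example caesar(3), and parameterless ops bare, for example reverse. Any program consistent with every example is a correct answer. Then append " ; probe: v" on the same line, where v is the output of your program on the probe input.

caesar(3) | caesar(2) ; probe: "ifaw"

Check, running the answer program on each example:
  "cjeb" -> "fmhe" -> "hojg"
  "lir" -> "olu" -> "qnw"
  "mfv" -> "piy" -> "rka"
  "mlgqtekau" -> "pojtwhndx" -> "rqlvyjpfz"
  "ezxubmnp" -> "hcaxepqs" -> "jeczgrsu"
  "kxkpzbcxpijf" -> "nanscefaslmi" -> "pcpueghcunok"
  probe: "davr" -> "gdyu" -> "ifaw"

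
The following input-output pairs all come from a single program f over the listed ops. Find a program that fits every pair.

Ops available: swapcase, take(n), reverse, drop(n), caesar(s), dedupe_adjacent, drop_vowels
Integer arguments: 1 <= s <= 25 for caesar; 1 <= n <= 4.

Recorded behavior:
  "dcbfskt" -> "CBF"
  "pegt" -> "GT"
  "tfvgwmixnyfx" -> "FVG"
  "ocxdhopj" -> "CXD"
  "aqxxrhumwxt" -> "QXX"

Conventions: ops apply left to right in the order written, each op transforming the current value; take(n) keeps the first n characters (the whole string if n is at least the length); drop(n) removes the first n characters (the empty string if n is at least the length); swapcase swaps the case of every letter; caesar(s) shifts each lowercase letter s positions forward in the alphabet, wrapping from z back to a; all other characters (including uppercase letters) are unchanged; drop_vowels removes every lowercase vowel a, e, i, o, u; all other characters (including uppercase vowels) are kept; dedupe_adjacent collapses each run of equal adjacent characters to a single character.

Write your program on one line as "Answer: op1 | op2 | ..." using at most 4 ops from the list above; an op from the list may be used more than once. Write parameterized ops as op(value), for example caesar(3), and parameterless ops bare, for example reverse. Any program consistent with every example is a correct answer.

take(4) | drop(1) | drop_vowels | swapcase

Check, running the answer program on each example:
  "dcbfskt" -> "dcbf" -> "cbf" -> "cbf" -> "CBF"
  "pegt" -> "pegt" -> "egt" -> "gt" -> "GT"
  "tfvgwmixnyfx" -> "tfvg" -> "fvg" -> "fvg" -> "FVG"
  "ocxdhopj" -> "ocxd" -> "cxd" -> "cxd" -> "CXD"
  "aqxxrhumwxt" -> "aqxx" -> "qxx" -> "qxx" -> "QXX"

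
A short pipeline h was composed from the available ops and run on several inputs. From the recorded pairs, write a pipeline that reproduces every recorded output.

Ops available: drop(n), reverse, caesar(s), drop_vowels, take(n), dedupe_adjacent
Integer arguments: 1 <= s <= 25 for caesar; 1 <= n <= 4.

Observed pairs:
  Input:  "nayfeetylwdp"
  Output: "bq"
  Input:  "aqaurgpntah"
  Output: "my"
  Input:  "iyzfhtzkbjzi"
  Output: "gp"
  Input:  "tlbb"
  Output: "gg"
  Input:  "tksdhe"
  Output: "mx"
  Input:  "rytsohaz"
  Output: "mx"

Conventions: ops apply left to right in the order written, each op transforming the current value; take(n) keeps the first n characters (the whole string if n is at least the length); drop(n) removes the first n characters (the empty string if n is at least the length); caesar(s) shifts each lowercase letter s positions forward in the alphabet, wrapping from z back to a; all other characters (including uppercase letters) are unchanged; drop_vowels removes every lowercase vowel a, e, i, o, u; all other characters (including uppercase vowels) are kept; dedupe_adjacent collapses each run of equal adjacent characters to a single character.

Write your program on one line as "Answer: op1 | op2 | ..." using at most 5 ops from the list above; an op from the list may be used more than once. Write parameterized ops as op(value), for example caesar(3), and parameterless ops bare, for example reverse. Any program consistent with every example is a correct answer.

drop_vowels | caesar(5) | reverse | drop_vowels | take(2)

Check, running the answer program on each example:
  "nayfeetylwdp" -> "nyftylwdp" -> "sdkydqbiu" -> "uibqdykds" -> "bqdykds" -> "bq"
  "aqaurgpntah" -> "qrgpnth" -> "vwlusym" -> "mysulwv" -> "myslwv" -> "my"
  "iyzfhtzkbjzi" -> "yzfhtzkbjz" -> "dekmyepgoe" -> "eogpeymked" -> "gpymkd" -> "gp"
  "tlbb" -> "tlbb" -> "yqgg" -> "ggqy" -> "ggqy" -> "gg"
  "tksdhe" -> "tksdh" -> "ypxim" -> "mixpy" -> "mxpy" -> "mx"
  "rytsohaz" -> "rytshz" -> "wdyxme" -> "emxydw" -> "mxydw" -> "mx"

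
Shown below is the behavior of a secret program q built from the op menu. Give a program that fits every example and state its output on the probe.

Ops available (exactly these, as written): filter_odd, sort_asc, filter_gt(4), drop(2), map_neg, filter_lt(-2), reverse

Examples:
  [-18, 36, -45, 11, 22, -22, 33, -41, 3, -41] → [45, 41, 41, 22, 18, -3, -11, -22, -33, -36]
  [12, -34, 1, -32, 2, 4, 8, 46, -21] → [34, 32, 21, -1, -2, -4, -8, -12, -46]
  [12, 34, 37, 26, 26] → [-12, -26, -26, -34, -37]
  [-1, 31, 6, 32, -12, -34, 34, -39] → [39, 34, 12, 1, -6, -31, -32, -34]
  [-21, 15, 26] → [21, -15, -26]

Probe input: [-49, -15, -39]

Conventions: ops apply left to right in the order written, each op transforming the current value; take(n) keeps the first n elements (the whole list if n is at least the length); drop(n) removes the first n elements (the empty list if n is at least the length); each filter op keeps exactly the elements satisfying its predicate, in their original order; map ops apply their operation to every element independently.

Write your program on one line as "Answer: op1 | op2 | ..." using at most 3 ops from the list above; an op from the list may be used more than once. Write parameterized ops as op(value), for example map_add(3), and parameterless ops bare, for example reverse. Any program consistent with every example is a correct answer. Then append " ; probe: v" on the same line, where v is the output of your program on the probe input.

map_neg | sort_asc | reverse ; probe: [49, 39, 15]

Check, running the answer program on each example:
  [-18, 36, -45, 11, 22, -22, 33, -41, 3, -41] -> [18, -36, 45, -11, -22, 22, -33, 41, -3, 41] -> [-36, -33, -22, -11, -3, 18, 22, 41, 41, 45] -> [45, 41, 41, 22, 18, -3, -11, -22, -33, -36]
  [12, -34, 1, -32, 2, 4, 8, 46, -21] -> [-12, 34, -1, 32, -2, -4, -8, -46, 21] -> [-46, -12, -8, -4, -2, -1, 21, 32, 34] -> [34, 32, 21, -1, -2, -4, -8, -12, -46]
  [12, 34, 37, 26, 26] -> [-12, -34, -37, -26, -26] -> [-37, -34, -26, -26, -12] -> [-12, -26, -26, -34, -37]
  [-1, 31, 6, 32, -12, -34, 34, -39] -> [1, -31, -6, -32, 12, 34, -34, 39] -> [-34, -32, -31, -6, 1, 12, 34, 39] -> [39, 34, 12, 1, -6, -31, -32, -34]
  [-21, 15, 26] -> [21, -15, -26] -> [-26, -15, 21] -> [21, -15, -26]
  probe: [-49, -15, -39] -> [49, 15, 39] -> [15, 39, 49] -> [49, 39, 15]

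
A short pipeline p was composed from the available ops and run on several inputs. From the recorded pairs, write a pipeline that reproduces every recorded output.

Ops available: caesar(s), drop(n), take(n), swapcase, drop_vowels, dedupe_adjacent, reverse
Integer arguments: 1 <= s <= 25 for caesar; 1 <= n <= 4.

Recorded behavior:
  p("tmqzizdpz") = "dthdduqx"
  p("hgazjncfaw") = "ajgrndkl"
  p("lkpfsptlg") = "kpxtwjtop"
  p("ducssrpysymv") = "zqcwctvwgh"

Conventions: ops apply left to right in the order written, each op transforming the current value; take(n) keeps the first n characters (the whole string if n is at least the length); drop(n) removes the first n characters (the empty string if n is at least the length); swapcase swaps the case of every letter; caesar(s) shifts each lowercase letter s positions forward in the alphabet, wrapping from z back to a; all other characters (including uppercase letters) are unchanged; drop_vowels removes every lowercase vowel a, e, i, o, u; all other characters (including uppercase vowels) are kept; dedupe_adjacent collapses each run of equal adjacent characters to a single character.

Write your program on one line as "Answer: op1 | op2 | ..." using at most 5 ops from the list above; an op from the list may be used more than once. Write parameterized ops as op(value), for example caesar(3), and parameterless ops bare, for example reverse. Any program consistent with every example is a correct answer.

dedupe_adjacent | drop_vowels | caesar(11) | caesar(19) | reverse

Check, running the answer program on each example:
  "tmqzizdpz" -> "tmqzizdpz" -> "tmqzzdpz" -> "exbkkoak" -> "xquddhtd" -> "dthdduqx"
  "hgazjncfaw" -> "hgazjncfaw" -> "hgzjncfw" -> "srkuynqh" -> "lkdnrgja" -> "ajgrndkl"
  "lkpfsptlg" -> "lkpfsptlg" -> "lkpfsptlg" -> "wvaqdaewr" -> "potjwtxpk" -> "kpxtwjtop"
  "ducssrpysymv" -> "ducsrpysymv" -> "dcsrpysymv" -> "ondcajdjxg" -> "hgwvtcwcqz" -> "zqcwctvwgh"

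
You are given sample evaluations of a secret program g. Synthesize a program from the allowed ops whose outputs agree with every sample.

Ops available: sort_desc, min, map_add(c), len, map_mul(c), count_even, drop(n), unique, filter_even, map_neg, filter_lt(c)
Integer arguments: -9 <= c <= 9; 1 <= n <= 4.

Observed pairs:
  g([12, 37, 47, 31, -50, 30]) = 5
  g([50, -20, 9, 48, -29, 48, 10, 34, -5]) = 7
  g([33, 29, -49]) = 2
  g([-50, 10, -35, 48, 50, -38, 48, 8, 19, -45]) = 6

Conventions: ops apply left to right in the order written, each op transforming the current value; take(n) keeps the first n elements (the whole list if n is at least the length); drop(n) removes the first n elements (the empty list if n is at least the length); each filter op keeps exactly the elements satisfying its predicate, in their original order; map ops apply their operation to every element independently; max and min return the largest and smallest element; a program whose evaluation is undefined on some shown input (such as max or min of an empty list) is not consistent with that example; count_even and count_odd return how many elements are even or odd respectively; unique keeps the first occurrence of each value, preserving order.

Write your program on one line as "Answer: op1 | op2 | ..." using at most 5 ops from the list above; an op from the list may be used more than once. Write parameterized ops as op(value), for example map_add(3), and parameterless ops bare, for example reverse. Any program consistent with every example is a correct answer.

map_neg | sort_desc | filter_lt(8) | len

Check, running the answer program on each example:
  [12, 37, 47, 31, -50, 30] -> [-12, -37, -47, -31, 50, -30] -> [50, -12, -30, -31, -37, -47] -> [-12, -30, -31, -37, -47] -> 5
  [50, -20, 9, 48, -29, 48, 10, 34, -5] -> [-50, 20, -9, -48, 29, -48, -10, -34, 5] -> [29, 20, 5, -9, -10, -34, -48, -48, -50] -> [5, -9, -10, -34, -48, -48, -50] -> 7
  [33, 29, -49] -> [-33, -29, 49] -> [49, -29, -33] -> [-29, -33] -> 2
  [-50, 10, -35, 48, 50, -38, 48, 8, 19, -45] -> [50, -10, 35, -48, -50, 38, -48, -8, -19, 45] -> [50, 45, 38, 35, -8, -10, -19, -48, -48, -50] -> [-8, -10, -19, -48, -48, -50] -> 6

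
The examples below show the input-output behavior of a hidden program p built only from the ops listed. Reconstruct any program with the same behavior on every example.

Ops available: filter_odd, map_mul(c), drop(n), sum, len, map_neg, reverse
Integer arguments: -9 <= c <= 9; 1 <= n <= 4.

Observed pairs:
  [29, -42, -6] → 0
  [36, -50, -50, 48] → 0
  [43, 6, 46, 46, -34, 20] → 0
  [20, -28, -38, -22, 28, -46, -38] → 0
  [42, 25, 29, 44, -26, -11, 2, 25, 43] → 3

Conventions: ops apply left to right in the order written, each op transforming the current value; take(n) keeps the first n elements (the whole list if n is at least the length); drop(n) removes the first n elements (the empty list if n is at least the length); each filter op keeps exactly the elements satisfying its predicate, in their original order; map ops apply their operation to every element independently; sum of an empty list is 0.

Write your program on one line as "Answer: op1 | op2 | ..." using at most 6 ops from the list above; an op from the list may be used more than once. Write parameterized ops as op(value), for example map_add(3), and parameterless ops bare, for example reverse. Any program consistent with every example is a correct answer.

drop(1) | drop(2) | map_neg | filter_odd | len

Check, running the answer program on each example:
  [29, -42, -6] -> [-42, -6] -> [] -> [] -> [] -> 0
  [36, -50, -50, 48] -> [-50, -50, 48] -> [48] -> [-48] -> [] -> 0
  [43, 6, 46, 46, -34, 20] -> [6, 46, 46, -34, 20] -> [46, -34, 20] -> [-46, 34, -20] -> [] -> 0
  [20, -28, -38, -22, 28, -46, -38] -> [-28, -38, -22, 28, -46, -38] -> [-22, 28, -46, -38] -> [22, -28, 46, 38] -> [] -> 0
  [42, 25, 29, 44, -26, -11, 2, 25, 43] -> [25, 29, 44, -26, -11, 2, 25, 43] -> [44, -26, -11, 2, 25, 43] -> [-44, 26, 11, -2, -25, -43] -> [11, -25, -43] -> 3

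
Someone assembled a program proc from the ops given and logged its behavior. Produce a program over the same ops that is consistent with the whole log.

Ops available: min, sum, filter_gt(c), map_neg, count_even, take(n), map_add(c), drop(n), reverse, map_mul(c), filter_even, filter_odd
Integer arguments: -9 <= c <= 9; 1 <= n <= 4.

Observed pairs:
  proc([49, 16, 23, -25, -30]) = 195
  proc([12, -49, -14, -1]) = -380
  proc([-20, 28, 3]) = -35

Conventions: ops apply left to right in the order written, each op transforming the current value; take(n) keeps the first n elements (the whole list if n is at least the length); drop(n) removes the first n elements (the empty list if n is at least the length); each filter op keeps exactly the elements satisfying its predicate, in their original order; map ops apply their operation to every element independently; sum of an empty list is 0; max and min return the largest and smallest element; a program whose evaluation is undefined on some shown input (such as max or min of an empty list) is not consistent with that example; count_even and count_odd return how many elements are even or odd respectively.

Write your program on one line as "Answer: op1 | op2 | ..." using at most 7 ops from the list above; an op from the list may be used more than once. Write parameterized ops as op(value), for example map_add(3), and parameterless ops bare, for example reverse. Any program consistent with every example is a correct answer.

take(4) | map_add(-9) | map_add(3) | map_mul(-5) | map_neg | sum

Check, running the answer program on each example:
  [49, 16, 23, -25, -30] -> [49, 16, 23, -25] -> [40, 7, 14, -34] -> [43, 10, 17, -31] -> [-215, -50, -85, 155] -> [215, 50, 85, -155] -> 195
  [12, -49, -14, -1] -> [12, -49, -14, -1] -> [3, -58, -23, -10] -> [6, -55, -20, -7] -> [-30, 275, 100, 35] -> [30, -275, -100, -35] -> -380
  [-20, 28, 3] -> [-20, 28, 3] -> [-29, 19, -6] -> [-26, 22, -3] -> [130, -110, 15] -> [-130, 110, -15] -> -35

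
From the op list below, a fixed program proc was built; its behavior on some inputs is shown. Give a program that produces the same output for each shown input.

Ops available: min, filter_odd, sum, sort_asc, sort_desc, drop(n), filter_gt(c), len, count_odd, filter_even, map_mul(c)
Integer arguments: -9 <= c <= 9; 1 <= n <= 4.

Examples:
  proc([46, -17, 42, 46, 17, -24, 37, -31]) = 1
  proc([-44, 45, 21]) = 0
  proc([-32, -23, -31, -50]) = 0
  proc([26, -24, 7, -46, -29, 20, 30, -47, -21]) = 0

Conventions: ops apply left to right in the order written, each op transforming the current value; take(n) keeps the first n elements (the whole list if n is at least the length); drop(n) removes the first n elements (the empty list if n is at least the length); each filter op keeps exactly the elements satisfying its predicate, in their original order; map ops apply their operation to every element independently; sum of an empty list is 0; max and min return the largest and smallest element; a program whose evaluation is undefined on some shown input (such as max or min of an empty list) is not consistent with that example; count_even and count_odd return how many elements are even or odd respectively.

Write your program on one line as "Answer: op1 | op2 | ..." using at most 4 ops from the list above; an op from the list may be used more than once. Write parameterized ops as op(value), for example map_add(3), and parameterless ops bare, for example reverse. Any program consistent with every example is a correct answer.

filter_gt(-2) | sort_desc | drop(4) | len

Check, running the answer program on each example:
  [46, -17, 42, 46, 17, -24, 37, -31] -> [46, 42, 46, 17, 37] -> [46, 46, 42, 37, 17] -> [17] -> 1
  [-44, 45, 21] -> [45, 21] -> [45, 21] -> [] -> 0
  [-32, -23, -31, -50] -> [] -> [] -> [] -> 0
  [26, -24, 7, -46, -29, 20, 30, -47, -21] -> [26, 7, 20, 30] -> [30, 26, 20, 7] -> [] -> 0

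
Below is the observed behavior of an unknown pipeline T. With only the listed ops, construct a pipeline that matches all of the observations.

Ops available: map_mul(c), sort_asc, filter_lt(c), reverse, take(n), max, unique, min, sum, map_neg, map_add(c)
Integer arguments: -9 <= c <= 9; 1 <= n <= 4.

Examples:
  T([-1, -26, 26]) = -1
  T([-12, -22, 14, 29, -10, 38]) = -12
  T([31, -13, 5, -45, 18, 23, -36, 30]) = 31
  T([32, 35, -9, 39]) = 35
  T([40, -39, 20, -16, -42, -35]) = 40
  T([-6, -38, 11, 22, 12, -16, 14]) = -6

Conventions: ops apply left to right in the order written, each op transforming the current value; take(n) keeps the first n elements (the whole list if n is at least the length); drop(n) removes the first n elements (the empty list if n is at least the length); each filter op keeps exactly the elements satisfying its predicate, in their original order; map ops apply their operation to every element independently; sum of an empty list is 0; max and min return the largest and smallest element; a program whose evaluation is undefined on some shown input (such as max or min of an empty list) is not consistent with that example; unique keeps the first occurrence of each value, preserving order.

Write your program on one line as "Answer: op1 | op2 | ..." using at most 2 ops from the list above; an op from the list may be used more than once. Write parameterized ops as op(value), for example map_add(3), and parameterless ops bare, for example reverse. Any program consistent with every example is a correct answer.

take(2) | max

Check, running the answer program on each example:
  [-1, -26, 26] -> [-1, -26] -> -1
  [-12, -22, 14, 29, -10, 38] -> [-12, -22] -> -12
  [31, -13, 5, -45, 18, 23, -36, 30] -> [31, -13] -> 31
  [32, 35, -9, 39] -> [32, 35] -> 35
  [40, -39, 20, -16, -42, -35] -> [40, -39] -> 40
  [-6, -38, 11, 22, 12, -16, 14] -> [-6, -38] -> -6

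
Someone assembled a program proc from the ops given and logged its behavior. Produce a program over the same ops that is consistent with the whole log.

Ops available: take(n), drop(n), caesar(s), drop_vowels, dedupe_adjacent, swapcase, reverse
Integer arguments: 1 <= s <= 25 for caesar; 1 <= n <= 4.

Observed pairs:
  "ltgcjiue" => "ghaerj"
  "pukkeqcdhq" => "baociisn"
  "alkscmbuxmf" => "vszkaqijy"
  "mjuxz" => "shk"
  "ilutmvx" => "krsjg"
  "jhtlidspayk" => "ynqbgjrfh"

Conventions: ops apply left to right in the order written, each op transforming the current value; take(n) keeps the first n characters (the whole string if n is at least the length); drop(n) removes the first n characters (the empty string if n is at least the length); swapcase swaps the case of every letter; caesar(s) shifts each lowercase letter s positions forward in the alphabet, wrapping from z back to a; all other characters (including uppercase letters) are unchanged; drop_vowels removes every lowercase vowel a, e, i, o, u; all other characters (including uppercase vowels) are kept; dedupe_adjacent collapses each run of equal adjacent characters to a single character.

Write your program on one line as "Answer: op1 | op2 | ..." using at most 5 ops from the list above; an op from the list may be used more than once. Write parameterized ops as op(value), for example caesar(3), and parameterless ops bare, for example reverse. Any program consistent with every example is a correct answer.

reverse | caesar(16) | caesar(1) | drop(2) | caesar(7)

Check, running the answer program on each example:
  "ltgcjiue" -> "euijcgtl" -> "ukyzswjb" -> "vlzatxkc" -> "zatxkc" -> "ghaerj"
  "pukkeqcdhq" -> "qhdcqekkup" -> "gxtsguaakf" -> "hyuthvbblg" -> "uthvbblg" -> "baociisn"
  "alkscmbuxmf" -> "fmxubmcskla" -> "vcnkrcsiabq" -> "wdolsdtjbcr" -> "olsdtjbcr" -> "vszkaqijy"
  "mjuxz" -> "zxujm" -> "pnkzc" -> "qolad" -> "lad" -> "shk"
  "ilutmvx" -> "xvmtuli" -> "nlcjkby" -> "omdklcz" -> "dklcz" -> "krsjg"
  "jhtlidspayk" -> "kyapsdilthj" -> "aoqfitybjxz" -> "bprgjuzckya" -> "rgjuzckya" -> "ynqbgjrfh"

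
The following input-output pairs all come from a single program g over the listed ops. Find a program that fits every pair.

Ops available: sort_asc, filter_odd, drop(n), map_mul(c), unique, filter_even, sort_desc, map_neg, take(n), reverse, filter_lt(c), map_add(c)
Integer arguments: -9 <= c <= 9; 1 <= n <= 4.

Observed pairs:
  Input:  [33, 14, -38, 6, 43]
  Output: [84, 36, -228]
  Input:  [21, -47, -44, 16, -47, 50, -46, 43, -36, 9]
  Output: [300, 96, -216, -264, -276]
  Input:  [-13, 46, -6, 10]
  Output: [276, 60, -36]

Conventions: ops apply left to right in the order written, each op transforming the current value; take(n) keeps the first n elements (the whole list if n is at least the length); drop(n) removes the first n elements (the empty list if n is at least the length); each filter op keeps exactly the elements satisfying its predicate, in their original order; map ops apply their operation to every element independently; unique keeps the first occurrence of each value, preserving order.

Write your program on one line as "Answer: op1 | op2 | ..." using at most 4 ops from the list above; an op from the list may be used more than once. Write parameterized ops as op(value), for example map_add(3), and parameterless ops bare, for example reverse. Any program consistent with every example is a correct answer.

filter_even | map_mul(-6) | sort_asc | map_neg

Check, running the answer program on each example:
  [33, 14, -38, 6, 43] -> [14, -38, 6] -> [-84, 228, -36] -> [-84, -36, 228] -> [84, 36, -228]
  [21, -47, -44, 16, -47, 50, -46, 43, -36, 9] -> [-44, 16, 50, -46, -36] -> [264, -96, -300, 276, 216] -> [-300, -96, 216, 264, 276] -> [300, 96, -216, -264, -276]
  [-13, 46, -6, 10] -> [46, -6, 10] -> [-276, 36, -60] -> [-276, -60, 36] -> [276, 60, -36]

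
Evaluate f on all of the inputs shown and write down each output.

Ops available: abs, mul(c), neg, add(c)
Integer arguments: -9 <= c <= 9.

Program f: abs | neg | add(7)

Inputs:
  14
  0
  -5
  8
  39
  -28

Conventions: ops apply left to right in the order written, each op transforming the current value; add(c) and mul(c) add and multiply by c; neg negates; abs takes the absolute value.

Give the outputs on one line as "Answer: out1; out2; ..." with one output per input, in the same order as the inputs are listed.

-7; 7; 2; -1; -32; -21

Execution, op by op:
  14 -> 14 -> -14 -> -7
  0 -> 0 -> 0 -> 7
  -5 -> 5 -> -5 -> 2
  8 -> 8 -> -8 -> -1
  39 -> 39 -> -39 -> -32
  -28 -> 28 -> -28 -> -21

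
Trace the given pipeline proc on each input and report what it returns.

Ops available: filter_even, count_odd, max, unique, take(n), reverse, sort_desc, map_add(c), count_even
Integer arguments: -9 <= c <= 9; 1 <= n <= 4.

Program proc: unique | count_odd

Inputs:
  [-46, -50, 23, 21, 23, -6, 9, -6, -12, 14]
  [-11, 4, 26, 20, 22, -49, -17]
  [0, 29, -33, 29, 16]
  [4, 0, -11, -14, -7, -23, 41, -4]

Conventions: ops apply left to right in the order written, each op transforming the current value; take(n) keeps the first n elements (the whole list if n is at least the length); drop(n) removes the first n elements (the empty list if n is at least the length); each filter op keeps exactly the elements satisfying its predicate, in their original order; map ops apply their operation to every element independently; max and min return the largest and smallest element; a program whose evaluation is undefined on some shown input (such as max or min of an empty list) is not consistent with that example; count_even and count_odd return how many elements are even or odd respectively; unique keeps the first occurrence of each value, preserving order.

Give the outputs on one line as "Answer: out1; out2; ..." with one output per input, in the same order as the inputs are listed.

3; 3; 2; 4

Execution, op by op:
  [-46, -50, 23, 21, 23, -6, 9, -6, -12, 14] -> [-46, -50, 23, 21, -6, 9, -12, 14] -> 3
  [-11, 4, 26, 20, 22, -49, -17] -> [-11, 4, 26, 20, 22, -49, -17] -> 3
  [0, 29, -33, 29, 16] -> [0, 29, -33, 16] -> 2
  [4, 0, -11, -14, -7, -23, 41, -4] -> [4, 0, -11, -14, -7, -23, 41, -4] -> 4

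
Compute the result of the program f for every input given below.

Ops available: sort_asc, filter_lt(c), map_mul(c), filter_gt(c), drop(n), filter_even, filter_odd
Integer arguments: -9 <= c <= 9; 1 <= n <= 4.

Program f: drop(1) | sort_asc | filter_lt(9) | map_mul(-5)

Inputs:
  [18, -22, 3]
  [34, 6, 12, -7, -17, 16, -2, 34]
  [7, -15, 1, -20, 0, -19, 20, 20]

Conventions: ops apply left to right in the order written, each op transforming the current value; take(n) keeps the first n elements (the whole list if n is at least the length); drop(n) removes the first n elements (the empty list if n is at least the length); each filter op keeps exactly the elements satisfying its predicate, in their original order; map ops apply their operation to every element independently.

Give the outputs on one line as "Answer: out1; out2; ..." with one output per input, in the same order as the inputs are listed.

Execution, op by op:
  [18, -22, 3] -> [-22, 3] -> [-22, 3] -> [-22, 3] -> [110, -15]
  [34, 6, 12, -7, -17, 16, -2, 34] -> [6, 12, -7, -17, 16, -2, 34] -> [-17, -7, -2, 6, 12, 16, 34] -> [-17, -7, -2, 6] -> [85, 35, 10, -30]
  [7, -15, 1, -20, 0, -19, 20, 20] -> [-15, 1, -20, 0, -19, 20, 20] -> [-20, -19, -15, 0, 1, 20, 20] -> [-20, -19, -15, 0, 1] -> [100, 95, 75, 0, -5]

[110, -15]; [85, 35, 10, -30]; [100, 95, 75, 0, -5]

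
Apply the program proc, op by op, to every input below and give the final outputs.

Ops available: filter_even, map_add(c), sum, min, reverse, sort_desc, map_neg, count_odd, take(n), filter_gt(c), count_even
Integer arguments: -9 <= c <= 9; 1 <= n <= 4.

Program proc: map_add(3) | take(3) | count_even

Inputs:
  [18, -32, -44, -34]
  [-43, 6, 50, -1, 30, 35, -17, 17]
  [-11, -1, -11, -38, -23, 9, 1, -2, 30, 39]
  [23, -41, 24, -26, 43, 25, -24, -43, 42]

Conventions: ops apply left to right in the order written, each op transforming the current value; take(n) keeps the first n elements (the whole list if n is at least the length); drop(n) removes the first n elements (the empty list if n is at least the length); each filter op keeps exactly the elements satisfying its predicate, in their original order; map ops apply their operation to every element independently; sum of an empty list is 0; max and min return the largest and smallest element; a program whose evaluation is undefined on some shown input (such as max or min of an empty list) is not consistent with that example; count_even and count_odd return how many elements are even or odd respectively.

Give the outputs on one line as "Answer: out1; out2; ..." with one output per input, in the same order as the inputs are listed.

0; 1; 3; 2

Execution, op by op:
  [18, -32, -44, -34] -> [21, -29, -41, -31] -> [21, -29, -41] -> 0
  [-43, 6, 50, -1, 30, 35, -17, 17] -> [-40, 9, 53, 2, 33, 38, -14, 20] -> [-40, 9, 53] -> 1
  [-11, -1, -11, -38, -23, 9, 1, -2, 30, 39] -> [-8, 2, -8, -35, -20, 12, 4, 1, 33, 42] -> [-8, 2, -8] -> 3
  [23, -41, 24, -26, 43, 25, -24, -43, 42] -> [26, -38, 27, -23, 46, 28, -21, -40, 45] -> [26, -38, 27] -> 2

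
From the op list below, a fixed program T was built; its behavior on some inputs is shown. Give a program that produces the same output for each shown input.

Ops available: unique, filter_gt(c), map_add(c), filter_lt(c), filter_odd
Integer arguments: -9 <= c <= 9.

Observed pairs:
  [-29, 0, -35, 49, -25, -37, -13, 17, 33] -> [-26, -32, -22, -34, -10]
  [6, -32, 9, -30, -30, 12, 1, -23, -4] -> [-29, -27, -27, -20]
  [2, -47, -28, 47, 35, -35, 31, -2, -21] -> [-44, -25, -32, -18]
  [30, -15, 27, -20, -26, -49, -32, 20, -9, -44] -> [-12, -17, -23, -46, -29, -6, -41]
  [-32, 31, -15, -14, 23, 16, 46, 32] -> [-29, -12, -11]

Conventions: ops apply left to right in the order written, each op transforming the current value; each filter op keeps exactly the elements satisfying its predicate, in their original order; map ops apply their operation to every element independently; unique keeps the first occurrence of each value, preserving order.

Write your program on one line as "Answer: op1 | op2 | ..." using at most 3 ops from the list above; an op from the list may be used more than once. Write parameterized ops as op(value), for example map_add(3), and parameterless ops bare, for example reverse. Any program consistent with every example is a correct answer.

map_add(3) | filter_lt(8) | filter_lt(-3)

Check, running the answer program on each example:
  [-29, 0, -35, 49, -25, -37, -13, 17, 33] -> [-26, 3, -32, 52, -22, -34, -10, 20, 36] -> [-26, 3, -32, -22, -34, -10] -> [-26, -32, -22, -34, -10]
  [6, -32, 9, -30, -30, 12, 1, -23, -4] -> [9, -29, 12, -27, -27, 15, 4, -20, -1] -> [-29, -27, -27, 4, -20, -1] -> [-29, -27, -27, -20]
  [2, -47, -28, 47, 35, -35, 31, -2, -21] -> [5, -44, -25, 50, 38, -32, 34, 1, -18] -> [5, -44, -25, -32, 1, -18] -> [-44, -25, -32, -18]
  [30, -15, 27, -20, -26, -49, -32, 20, -9, -44] -> [33, -12, 30, -17, -23, -46, -29, 23, -6, -41] -> [-12, -17, -23, -46, -29, -6, -41] -> [-12, -17, -23, -46, -29, -6, -41]
  [-32, 31, -15, -14, 23, 16, 46, 32] -> [-29, 34, -12, -11, 26, 19, 49, 35] -> [-29, -12, -11] -> [-29, -12, -11]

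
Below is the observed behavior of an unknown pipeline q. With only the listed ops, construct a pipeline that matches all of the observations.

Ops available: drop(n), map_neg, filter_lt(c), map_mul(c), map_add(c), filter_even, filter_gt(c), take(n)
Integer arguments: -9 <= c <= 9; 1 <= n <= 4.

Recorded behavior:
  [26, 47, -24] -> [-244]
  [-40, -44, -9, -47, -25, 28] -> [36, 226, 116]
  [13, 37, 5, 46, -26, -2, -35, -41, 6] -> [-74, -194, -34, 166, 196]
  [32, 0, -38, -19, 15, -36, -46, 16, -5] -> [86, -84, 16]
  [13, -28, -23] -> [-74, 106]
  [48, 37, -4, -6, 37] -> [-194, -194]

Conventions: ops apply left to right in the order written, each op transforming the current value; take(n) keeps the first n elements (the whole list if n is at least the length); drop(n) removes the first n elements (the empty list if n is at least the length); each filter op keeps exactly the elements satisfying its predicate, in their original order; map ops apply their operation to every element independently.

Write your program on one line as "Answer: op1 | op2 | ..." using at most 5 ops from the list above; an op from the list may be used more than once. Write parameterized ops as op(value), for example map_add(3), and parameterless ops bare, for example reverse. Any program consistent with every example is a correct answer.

map_add(2) | map_mul(-5) | map_add(-4) | map_add(5) | filter_even

Check, running the answer program on each example:
  [26, 47, -24] -> [28, 49, -22] -> [-140, -245, 110] -> [-144, -249, 106] -> [-139, -244, 111] -> [-244]
  [-40, -44, -9, -47, -25, 28] -> [-38, -42, -7, -45, -23, 30] -> [190, 210, 35, 225, 115, -150] -> [186, 206, 31, 221, 111, -154] -> [191, 211, 36, 226, 116, -149] -> [36, 226, 116]
  [13, 37, 5, 46, -26, -2, -35, -41, 6] -> [15, 39, 7, 48, -24, 0, -33, -39, 8] -> [-75, -195, -35, -240, 120, 0, 165, 195, -40] -> [-79, -199, -39, -244, 116, -4, 161, 191, -44] -> [-74, -194, -34, -239, 121, 1, 166, 196, -39] -> [-74, -194, -34, 166, 196]
  [32, 0, -38, -19, 15, -36, -46, 16, -5] -> [34, 2, -36, -17, 17, -34, -44, 18, -3] -> [-170, -10, 180, 85, -85, 170, 220, -90, 15] -> [-174, -14, 176, 81, -89, 166, 216, -94, 11] -> [-169, -9, 181, 86, -84, 171, 221, -89, 16] -> [86, -84, 16]
  [13, -28, -23] -> [15, -26, -21] -> [-75, 130, 105] -> [-79, 126, 101] -> [-74, 131, 106] -> [-74, 106]
  [48, 37, -4, -6, 37] -> [50, 39, -2, -4, 39] -> [-250, -195, 10, 20, -195] -> [-254, -199, 6, 16, -199] -> [-249, -194, 11, 21, -194] -> [-194, -194]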